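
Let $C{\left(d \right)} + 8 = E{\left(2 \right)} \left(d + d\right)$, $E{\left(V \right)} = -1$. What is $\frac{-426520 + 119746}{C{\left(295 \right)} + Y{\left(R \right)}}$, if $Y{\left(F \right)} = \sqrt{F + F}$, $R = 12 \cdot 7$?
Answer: $\frac{45862713}{89359} + \frac{153387 \sqrt{42}}{89359} \approx 524.37$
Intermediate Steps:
$C{\left(d \right)} = -8 - 2 d$ ($C{\left(d \right)} = -8 - \left(d + d\right) = -8 - 2 d$)
$R = 84$
$Y{\left(F \right)} = \sqrt{2} \sqrt{F}$ ($Y{\left(F \right)} = \sqrt{2 F} = \sqrt{2} \sqrt{F}$)
$\frac{-426520 + 119746}{C{\left(295 \right)} + Y{\left(R \right)}} = \frac{-426520 + 119746}{\left(-8 - 590\right) + \sqrt{2} \sqrt{84}} = - \frac{306774}{\left(-8 - 590\right) + \sqrt{2} \cdot 2 \sqrt{21}} = - \frac{306774}{-598 + 2 \sqrt{42}}$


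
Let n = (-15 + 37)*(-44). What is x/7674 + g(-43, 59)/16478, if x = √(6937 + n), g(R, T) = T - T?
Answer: √5969/7674 ≈ 0.010068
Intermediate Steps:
g(R, T) = 0
n = -968 (n = 22*(-44) = -968)
x = √5969 (x = √(6937 - 968) = √5969 ≈ 77.259)
x/7674 + g(-43, 59)/16478 = √5969/7674 + 0/16478 = √5969*(1/7674) + 0*(1/16478) = √5969/7674 + 0 = √5969/7674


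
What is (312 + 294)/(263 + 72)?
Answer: 606/335 ≈ 1.8090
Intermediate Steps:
(312 + 294)/(263 + 72) = 606/335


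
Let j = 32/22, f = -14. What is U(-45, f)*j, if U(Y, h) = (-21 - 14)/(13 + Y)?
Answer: 35/22 ≈ 1.5909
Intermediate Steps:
U(Y, h) = -35/(13 + Y)
j = 16/11 (j = 32*(1/22) = 16/11 ≈ 1.4545)
U(-45, f)*j = -35/(13 - 45)*(16/11) = -35/(-32)*(16/11) = -35*(-1/32)*(16/11) = (35/32)*(16/11) = 35/22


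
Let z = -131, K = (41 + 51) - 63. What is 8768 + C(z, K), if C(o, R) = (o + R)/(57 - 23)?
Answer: 8765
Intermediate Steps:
K = 29 (K = 92 - 63 = 29)
C(o, R) = R/34 + o/34 (C(o, R) = (R + o)/34 = (R + o)*(1/34) = R/34 + o/34)
8768 + C(z, K) = 8768 + ((1/34)*29 + (1/34)*(-131)) = 8768 + (29/34 - 131/34) = 8768 - 3 = 8765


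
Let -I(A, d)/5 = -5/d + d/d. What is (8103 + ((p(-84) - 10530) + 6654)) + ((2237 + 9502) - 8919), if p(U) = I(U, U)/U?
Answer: 49724077/7056 ≈ 7047.1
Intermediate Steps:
I(A, d) = -5 + 25/d (I(A, d) = -5*(-5/d + d/d) = -5*(-5/d + 1) = -5*(1 - 5/d) = -5 + 25/d)
p(U) = (-5 + 25/U)/U
(8103 + ((p(-84) - 10530) + 6654)) + ((2237 + 9502) - 8919) = (8103 + ((5*(5 - 1*(-84))/(-84)**2 - 10530) + 6654)) + ((2237 + 9502) - 8919) = (8103 + ((5*(1/7056)*(5 + 84) - 10530) + 6654)) + (11739 - 8919) = (8103 + ((5*(1/7056)*89 - 10530) + 6654)) + 2820 = (8103 + ((445/7056 - 10530) + 6654)) + 2820 = (8103 + (-74299235/7056 + 6654)) + 2820 = (8103 - 27348611/7056) + 2820 = 29826157/7056 + 2820 = 49724077/7056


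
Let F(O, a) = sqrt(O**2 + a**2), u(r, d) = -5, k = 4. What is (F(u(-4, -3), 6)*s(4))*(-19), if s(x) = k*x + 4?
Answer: -380*sqrt(61) ≈ -2967.9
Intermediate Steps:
s(x) = 4 + 4*x (s(x) = 4*x + 4 = 4 + 4*x)
(F(u(-4, -3), 6)*s(4))*(-19) = (sqrt((-5)**2 + 6**2)*(4 + 4*4))*(-19) = (sqrt(25 + 36)*(4 + 16))*(-19) = (sqrt(61)*20)*(-19) = (20*sqrt(61))*(-19) = -380*sqrt(61)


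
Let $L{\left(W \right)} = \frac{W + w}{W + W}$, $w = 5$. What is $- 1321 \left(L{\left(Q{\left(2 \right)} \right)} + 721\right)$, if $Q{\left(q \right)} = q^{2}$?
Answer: $- \frac{7631417}{8} \approx -9.5393 \cdot 10^{5}$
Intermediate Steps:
$L{\left(W \right)} = \frac{5 + W}{2 W}$ ($L{\left(W \right)} = \frac{W + 5}{W + W} = \frac{5 + W}{2 W}$)
$- 1321 \left(L{\left(Q{\left(2 \right)} \right)} + 721\right) = - 1321 \left(\frac{5 + 2^{2}}{2 \cdot 2^{2}} + 721\right) = - 1321 \left(\frac{5 + 4}{2 \cdot 4} + 721\right) = - 1321 \left(\frac{1}{2} \cdot \frac{1}{4} \cdot 9 + 721\right) = - 1321 \left(\frac{9}{8} + 721\right) = \left(-1321\right) \frac{5777}{8} = - \frac{7631417}{8}$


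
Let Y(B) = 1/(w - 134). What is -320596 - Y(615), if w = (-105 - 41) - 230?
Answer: -163503959/510 ≈ -3.2060e+5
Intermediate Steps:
w = -376 (w = -146 - 230 = -376)
Y(B) = -1/510 (Y(B) = 1/(-376 - 134) = 1/(-510) = -1/510)
-320596 - Y(615) = -320596 - 1*(-1/510) = -320596 + 1/510 = -163503959/510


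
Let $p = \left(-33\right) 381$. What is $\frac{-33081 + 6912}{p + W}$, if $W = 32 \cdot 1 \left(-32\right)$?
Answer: $\frac{26169}{13597} \approx 1.9246$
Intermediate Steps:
$p = -12573$
$W = -1024$ ($W = 32 \left(-32\right) = -1024$)
$\frac{-33081 + 6912}{p + W} = \frac{-33081 + 6912}{-12573 - 1024} = - \frac{26169}{-13597} = \left(-26169\right) \left(- \frac{1}{13597}\right) = \frac{26169}{13597}$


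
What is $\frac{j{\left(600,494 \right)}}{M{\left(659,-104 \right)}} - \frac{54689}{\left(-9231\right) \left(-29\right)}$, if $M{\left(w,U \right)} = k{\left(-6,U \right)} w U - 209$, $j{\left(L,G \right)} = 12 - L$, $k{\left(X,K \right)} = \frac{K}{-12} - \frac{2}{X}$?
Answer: $- \frac{68128825}{335048919} \approx -0.20334$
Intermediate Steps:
$k{\left(X,K \right)} = - \frac{2}{X} - \frac{K}{12}$ ($k{\left(X,K \right)} = K \left(- \frac{1}{12}\right) - \frac{2}{X} = - \frac{K}{12} - \frac{2}{X} = - \frac{2}{X} - \frac{K}{12}$)
$M{\left(w,U \right)} = -209 + U w \left(\frac{1}{3} - \frac{U}{12}\right)$ ($M{\left(w,U \right)} = \left(- \frac{2}{-6} - \frac{U}{12}\right) w U - 209 = \left(\left(-2\right) \left(- \frac{1}{6}\right) - \frac{U}{12}\right) w U - 209 = \left(\frac{1}{3} - \frac{U}{12}\right) w U - 209 = w \left(\frac{1}{3} - \frac{U}{12}\right) U - 209 = U w \left(\frac{1}{3} - \frac{U}{12}\right) - 209 = -209 + U w \left(\frac{1}{3} - \frac{U}{12}\right)$)
$\frac{j{\left(600,494 \right)}}{M{\left(659,-104 \right)}} - \frac{54689}{\left(-9231\right) \left(-29\right)} = \frac{12 - 600}{-209 - \left(- \frac{26}{3}\right) 659 \left(-4 - 104\right)} - \frac{54689}{\left(-9231\right) \left(-29\right)} = \frac{12 - 600}{-209 - \left(- \frac{26}{3}\right) 659 \left(-108\right)} - \frac{54689}{267699} = - \frac{588}{-209 - 616824} - \frac{3217}{15747} = - \frac{588}{-617033} - \frac{3217}{15747} = \left(-588\right) \left(- \frac{1}{617033}\right) - \frac{3217}{15747} = \frac{588}{617033} - \frac{3217}{15747} = - \frac{68128825}{335048919}$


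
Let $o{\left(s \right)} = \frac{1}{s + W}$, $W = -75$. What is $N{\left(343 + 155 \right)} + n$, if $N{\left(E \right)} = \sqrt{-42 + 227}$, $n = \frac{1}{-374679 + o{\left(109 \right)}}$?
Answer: $- \frac{34}{12739085} + \sqrt{185} \approx 13.601$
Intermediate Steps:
$o{\left(s \right)} = \frac{1}{-75 + s}$ ($o{\left(s \right)} = \frac{1}{s - 75} = \frac{1}{-75 + s}$)
$n = - \frac{34}{12739085}$ ($n = \frac{1}{-374679 + \frac{1}{-75 + 109}} = \frac{1}{-374679 + \frac{1}{34}} = \frac{1}{- \frac{12739085}{34}} = - \frac{34}{12739085} \approx -2.669 \cdot 10^{-6}$)
$N{\left(E \right)} = \sqrt{185}$
$N{\left(343 + 155 \right)} + n = \sqrt{185} - \frac{34}{12739085} = - \frac{34}{12739085} + \sqrt{185}$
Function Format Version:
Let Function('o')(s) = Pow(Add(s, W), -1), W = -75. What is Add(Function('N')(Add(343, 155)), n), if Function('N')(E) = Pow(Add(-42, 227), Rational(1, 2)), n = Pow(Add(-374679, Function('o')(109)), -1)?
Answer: Add(Rational(-34, 12739085), Pow(185, Rational(1, 2))) ≈ 13.601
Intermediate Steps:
Function('o')(s) = Pow(Add(-75, s), -1) (Function('o')(s) = Pow(Add(s, -75), -1) = Pow(Add(-75, s), -1))
n = Rational(-34, 12739085) (n = Pow(Add(-374679, Pow(Add(-75, 109), -1)), -1) = Pow(Add(-374679, Pow(34, -1)), -1) = Pow(Add(-374679, Rational(1, 34)), -1) = Pow(Rational(-12739085, 34), -1) = Rational(-34, 12739085) ≈ -2.6690e-6)
Function('N')(E) = Pow(185, Rational(1, 2))
Add(Function('N')(Add(343, 155)), n) = Add(Pow(185, Rational(1, 2)), Rational(-34, 12739085)) = Add(Rational(-34, 12739085), Pow(185, Rational(1, 2)))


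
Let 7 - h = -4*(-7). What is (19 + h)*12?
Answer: -24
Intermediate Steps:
h = -21 (h = 7 - (-4)*(-7) = 7 - 1*28 = 7 - 28 = -21)
(19 + h)*12 = (19 - 21)*12 = -2*12 = -24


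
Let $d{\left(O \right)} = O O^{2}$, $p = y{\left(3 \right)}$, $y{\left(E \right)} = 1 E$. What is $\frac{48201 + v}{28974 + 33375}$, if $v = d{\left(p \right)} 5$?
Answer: $\frac{16112}{20783} \approx 0.77525$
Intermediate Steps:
$y{\left(E \right)} = E$
$p = 3$
$d{\left(O \right)} = O^{3}$
$v = 135$ ($v = 3^{3} \cdot 5 = 27 \cdot 5 = 135$)
$\frac{48201 + v}{28974 + 33375} = \frac{48201 + 135}{28974 + 33375} = \frac{48336}{62349} = 48336 \cdot \frac{1}{62349} = \frac{16112}{20783}$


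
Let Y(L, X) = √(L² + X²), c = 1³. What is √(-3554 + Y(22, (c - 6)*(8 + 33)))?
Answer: √(-3554 + √42509) ≈ 57.86*I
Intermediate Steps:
c = 1
√(-3554 + Y(22, (c - 6)*(8 + 33))) = √(-3554 + √(22² + ((1 - 6)*(8 + 33))²)) = √(-3554 + √(484 + (-5*41)²)) = √(-3554 + √(484 + (-205)²)) = √(-3554 + √(484 + 42025)) = √(-3554 + √42509)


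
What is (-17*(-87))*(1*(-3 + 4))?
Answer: 1479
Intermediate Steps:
(-17*(-87))*(1*(-3 + 4)) = 1479*(1*1) = 1479*1 = 1479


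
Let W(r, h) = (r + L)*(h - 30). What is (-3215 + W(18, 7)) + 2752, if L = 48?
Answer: -1981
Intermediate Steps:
W(r, h) = (-30 + h)*(48 + r) (W(r, h) = (r + 48)*(h - 30) = (48 + r)*(-30 + h) = (-30 + h)*(48 + r))
(-3215 + W(18, 7)) + 2752 = (-3215 + (-1440 - 30*18 + 48*7 + 7*18)) + 2752 = (-3215 + (-1440 - 540 + 336 + 126)) + 2752 = (-3215 - 1518) + 2752 = -4733 + 2752 = -1981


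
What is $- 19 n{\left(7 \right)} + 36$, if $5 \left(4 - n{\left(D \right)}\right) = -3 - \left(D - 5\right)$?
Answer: $-59$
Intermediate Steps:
$n{\left(D \right)} = \frac{18}{5} + \frac{D}{5}$ ($n{\left(D \right)} = 4 - \frac{-3 - \left(D - 5\right)}{5} = 4 - \frac{-3 - \left(-5 + D\right)}{5} = 4 - \frac{2 - D}{5} = 4 + \left(- \frac{2}{5} + \frac{D}{5}\right) = \frac{18}{5} + \frac{D}{5}$)
$- 19 n{\left(7 \right)} + 36 = - 19 \left(\frac{18}{5} + \frac{1}{5} \cdot 7\right) + 36 = - 19 \left(\frac{18}{5} + \frac{7}{5}\right) + 36 = \left(-19\right) 5 + 36 = -95 + 36 = -59$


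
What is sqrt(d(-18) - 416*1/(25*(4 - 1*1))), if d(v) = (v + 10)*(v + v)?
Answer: 8*sqrt(993)/15 ≈ 16.806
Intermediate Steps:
d(v) = 2*v*(10 + v) (d(v) = (10 + v)*(2*v) = 2*v*(10 + v))
sqrt(d(-18) - 416*1/(25*(4 - 1*1))) = sqrt(2*(-18)*(10 - 18) - 416*1/(25*(4 - 1*1))) = sqrt(2*(-18)*(-8) - 416*1/(25*(4 - 1))) = sqrt(288 - 416/((3*5)*5)) = sqrt(288 - 416/(15*5)) = sqrt(288 - 416/75) = sqrt(21184/75) = 8*sqrt(993)/15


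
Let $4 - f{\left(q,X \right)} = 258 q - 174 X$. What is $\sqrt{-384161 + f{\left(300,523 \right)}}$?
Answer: $i \sqrt{370555} \approx 608.73 i$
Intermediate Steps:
$f{\left(q,X \right)} = 4 - 258 q + 174 X$ ($f{\left(q,X \right)} = 4 - \left(258 q - 174 X\right) = 4 - \left(- 174 X + 258 q\right) = 4 + \left(- 258 q + 174 X\right) = 4 - 258 q + 174 X$)
$\sqrt{-384161 + f{\left(300,523 \right)}} = \sqrt{-384161 + \left(4 - 77400 + 174 \cdot 523\right)} = \sqrt{-384161 + \left(4 - 77400 + 91002\right)} = \sqrt{-384161 + 13606} = \sqrt{-370555} = i \sqrt{370555}$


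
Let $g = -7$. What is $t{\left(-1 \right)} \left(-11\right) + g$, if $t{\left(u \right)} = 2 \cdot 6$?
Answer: $-139$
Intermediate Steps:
$t{\left(u \right)} = 12$
$t{\left(-1 \right)} \left(-11\right) + g = 12 \left(-11\right) - 7 = -132 - 7 = -139$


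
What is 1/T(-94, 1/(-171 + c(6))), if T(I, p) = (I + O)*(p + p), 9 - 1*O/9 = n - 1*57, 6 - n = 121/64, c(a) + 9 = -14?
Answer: -6208/29633 ≈ -0.20950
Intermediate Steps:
c(a) = -23 (c(a) = -9 - 14 = -23)
n = 263/64 (n = 6 - 121/64 = 263/64 ≈ 4.1094)
O = 35649/64 (O = 81 - 9*(263/64 - 1*57) = 81 - 9*(263/64 - 57) = 81 - 9*(-3385/64) = 81 + 30465/64 = 35649/64 ≈ 557.02)
T(I, p) = 2*p*(35649/64 + I) (T(I, p) = (I + 35649/64)*(p + p) = (35649/64 + I)*(2*p) = 2*p*(35649/64 + I))
1/T(-94, 1/(-171 + c(6))) = 1/((35649 + 64*(-94))/(32*(-171 - 23))) = 1/((1/32)*(35649 - 6016)/(-194)) = 1/((1/32)*(-1/194)*29633) = 1/(-29633/6208) = -6208/29633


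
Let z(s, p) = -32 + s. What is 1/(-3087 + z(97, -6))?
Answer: -1/3022 ≈ -0.00033091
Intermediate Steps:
1/(-3087 + z(97, -6)) = 1/(-3087 + (-32 + 97)) = 1/(-3087 + 65) = 1/(-3022) = -1/3022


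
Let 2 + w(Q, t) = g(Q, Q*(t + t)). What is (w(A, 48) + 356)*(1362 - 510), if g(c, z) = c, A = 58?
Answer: 351024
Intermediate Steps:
w(Q, t) = -2 + Q
(w(A, 48) + 356)*(1362 - 510) = ((-2 + 58) + 356)*(1362 - 510) = (56 + 356)*852 = 412*852 = 351024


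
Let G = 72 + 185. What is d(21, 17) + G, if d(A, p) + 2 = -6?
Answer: 249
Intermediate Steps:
G = 257
d(A, p) = -8 (d(A, p) = -2 - 6 = -8)
d(21, 17) + G = -8 + 257 = 249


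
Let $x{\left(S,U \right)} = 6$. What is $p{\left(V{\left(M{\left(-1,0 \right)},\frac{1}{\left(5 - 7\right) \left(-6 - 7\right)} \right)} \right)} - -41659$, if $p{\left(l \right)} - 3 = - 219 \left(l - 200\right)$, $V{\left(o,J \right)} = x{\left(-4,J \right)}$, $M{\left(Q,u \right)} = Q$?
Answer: $84148$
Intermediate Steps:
$V{\left(o,J \right)} = 6$
$p{\left(l \right)} = 43803 - 219 l$ ($p{\left(l \right)} = 3 - 219 \left(l - 200\right) = 3 - 219 \left(-200 + l\right) = 3 - \left(-43800 + 219 l\right) = 43803 - 219 l$)
$p{\left(V{\left(M{\left(-1,0 \right)},\frac{1}{\left(5 - 7\right) \left(-6 - 7\right)} \right)} \right)} - -41659 = \left(43803 - 1314\right) - -41659 = \left(43803 - 1314\right) + 41659 = 42489 + 41659 = 84148$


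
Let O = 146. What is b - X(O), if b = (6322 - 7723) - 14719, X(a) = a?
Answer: -16266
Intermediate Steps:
b = -16120 (b = -1401 - 14719 = -16120)
b - X(O) = -16120 - 1*146 = -16120 - 146 = -16266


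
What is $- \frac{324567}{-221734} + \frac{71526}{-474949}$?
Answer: $\frac{138293025999}{105312341566} \approx 1.3132$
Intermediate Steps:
$- \frac{324567}{-221734} + \frac{71526}{-474949} = \left(-324567\right) \left(- \frac{1}{221734}\right) + 71526 \left(- \frac{1}{474949}\right) = \frac{324567}{221734} - \frac{71526}{474949} = \frac{138293025999}{105312341566}$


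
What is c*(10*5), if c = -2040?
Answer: -102000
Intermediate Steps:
c*(10*5) = -20400*5 = -2040*50 = -102000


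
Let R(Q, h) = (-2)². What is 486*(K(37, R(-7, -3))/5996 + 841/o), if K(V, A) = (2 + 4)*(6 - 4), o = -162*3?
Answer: -1259201/1499 ≈ -840.03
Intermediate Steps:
R(Q, h) = 4
o = -486
K(V, A) = 12 (K(V, A) = 6*2 = 12)
486*(K(37, R(-7, -3))/5996 + 841/o) = 486*(12/5996 + 841/(-486)) = 486*(12*(1/5996) + 841*(-1/486)) = 486*(3/1499 - 841/486) = 486*(-1259201/728514) = -1259201/1499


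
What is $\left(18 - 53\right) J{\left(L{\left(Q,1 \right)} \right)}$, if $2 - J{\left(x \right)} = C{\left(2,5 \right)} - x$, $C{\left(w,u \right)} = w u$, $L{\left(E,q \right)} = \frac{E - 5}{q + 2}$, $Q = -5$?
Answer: $\frac{1190}{3} \approx 396.67$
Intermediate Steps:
$L{\left(E,q \right)} = \frac{-5 + E}{2 + q}$
$C{\left(w,u \right)} = u w$
$J{\left(x \right)} = -8 + x$ ($J{\left(x \right)} = 2 - \left(5 \cdot 2 - x\right) = 2 - \left(10 - x\right) = 2 + \left(-10 + x\right) = -8 + x$)
$\left(18 - 53\right) J{\left(L{\left(Q,1 \right)} \right)} = \left(18 - 53\right) \left(-8 + \frac{-5 - 5}{2 + 1}\right) = - 35 \left(-8 + \frac{1}{3} \left(-10\right)\right) = - 35 \left(-8 - \frac{10}{3}\right) = \left(-35\right) \left(- \frac{34}{3}\right) = \frac{1190}{3}$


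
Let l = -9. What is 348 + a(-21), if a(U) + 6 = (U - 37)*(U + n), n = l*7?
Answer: 5214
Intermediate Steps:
n = -63 (n = -9*7 = -63)
a(U) = -6 + (-63 + U)*(-37 + U) (a(U) = -6 + (U - 37)*(U - 63) = -6 + (-37 + U)*(-63 + U) = -6 + (-63 + U)*(-37 + U))
348 + a(-21) = 348 + (2325 + (-21)² - 100*(-21)) = 348 + (2325 + 441 + 2100) = 348 + 4866 = 5214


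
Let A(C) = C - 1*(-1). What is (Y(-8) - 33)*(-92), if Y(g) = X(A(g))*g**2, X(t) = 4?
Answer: -20516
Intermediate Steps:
A(C) = 1 + C (A(C) = C + 1 = 1 + C)
Y(g) = 4*g**2
(Y(-8) - 33)*(-92) = (4*(-8)**2 - 33)*(-92) = (4*64 - 33)*(-92) = (256 - 33)*(-92) = 223*(-92) = -20516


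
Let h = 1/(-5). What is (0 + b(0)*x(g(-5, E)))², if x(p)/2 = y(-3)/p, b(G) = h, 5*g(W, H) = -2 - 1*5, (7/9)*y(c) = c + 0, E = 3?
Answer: 2916/2401 ≈ 1.2145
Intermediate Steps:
h = -⅕ ≈ -0.20000
y(c) = 9*c/7 (y(c) = 9*(c + 0)/7 = 9*c/7)
g(W, H) = -7/5 (g(W, H) = (-2 - 1*5)/5 = (-2 - 5)/5 = (⅕)*(-7) = -7/5)
b(G) = -⅕
x(p) = -54/(7*p) (x(p) = 2*(((9/7)*(-3))/p) = 2*(-27/(7*p)) = -54/(7*p))
(0 + b(0)*x(g(-5, E)))² = (0 - (-54)/(35*(-7/5)))² = (0 - (-54)*(-5)/(35*7))² = (0 - ⅕*270/49)² = (0 - 54/49)² = (-54/49)² = 2916/2401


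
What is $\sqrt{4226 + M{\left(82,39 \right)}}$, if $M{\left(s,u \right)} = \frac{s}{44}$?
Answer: $\frac{\sqrt{2046286}}{22} \approx 65.022$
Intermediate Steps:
$M{\left(s,u \right)} = \frac{s}{44}$ ($M{\left(s,u \right)} = s \frac{1}{44} = \frac{s}{44}$)
$\sqrt{4226 + M{\left(82,39 \right)}} = \sqrt{4226 + \frac{1}{44} \cdot 82} = \sqrt{4226 + \frac{41}{22}} = \sqrt{\frac{93013}{22}} = \frac{\sqrt{2046286}}{22}$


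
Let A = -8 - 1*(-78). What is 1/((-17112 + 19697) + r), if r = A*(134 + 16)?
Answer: 1/13085 ≈ 7.6423e-5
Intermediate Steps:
A = 70 (A = -8 + 78 = 70)
r = 10500 (r = 70*(134 + 16) = 70*150 = 10500)
1/((-17112 + 19697) + r) = 1/((-17112 + 19697) + 10500) = 1/(2585 + 10500) = 1/13085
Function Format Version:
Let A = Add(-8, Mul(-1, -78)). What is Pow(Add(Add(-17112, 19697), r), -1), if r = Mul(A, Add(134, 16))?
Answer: Rational(1, 13085) ≈ 7.6423e-5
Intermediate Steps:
A = 70 (A = Add(-8, 78) = 70)
r = 10500 (r = Mul(70, Add(134, 16)) = Mul(70, 150) = 10500)
Pow(Add(Add(-17112, 19697), r), -1) = Pow(Add(Add(-17112, 19697), 10500), -1) = Pow(Add(2585, 10500), -1) = Pow(13085, -1) = Rational(1, 13085)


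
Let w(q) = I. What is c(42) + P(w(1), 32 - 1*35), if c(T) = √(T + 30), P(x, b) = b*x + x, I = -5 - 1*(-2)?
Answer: 6 + 6*√2 ≈ 14.485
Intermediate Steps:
I = -3 (I = -5 + 2 = -3)
w(q) = -3
P(x, b) = x + b*x
c(T) = √(30 + T)
c(42) + P(w(1), 32 - 1*35) = √(30 + 42) - 3*(1 + (32 - 1*35)) = √72 - 3*(1 + (32 - 35)) = 6*√2 - 3*(1 - 3) = 6*√2 - 3*(-2) = 6*√2 + 6 = 6 + 6*√2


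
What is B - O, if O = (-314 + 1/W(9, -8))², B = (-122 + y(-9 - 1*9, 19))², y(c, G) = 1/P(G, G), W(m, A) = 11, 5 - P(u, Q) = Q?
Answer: -1983546563/23716 ≈ -83638.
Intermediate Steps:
P(u, Q) = 5 - Q
y(c, G) = 1/(5 - G)
B = 2920681/196 (B = (-122 - 1/(-5 + 19))² = (-122 - 1/14)² = (-1709/14)² = 2920681/196 ≈ 14901.)
O = 11923209/121 (O = (-314 + 1/11)² = (-3453/11)² = 11923209/121 ≈ 98539.)
B - O = 2920681/196 - 1*11923209/121 = 2920681/196 - 11923209/121 = -1983546563/23716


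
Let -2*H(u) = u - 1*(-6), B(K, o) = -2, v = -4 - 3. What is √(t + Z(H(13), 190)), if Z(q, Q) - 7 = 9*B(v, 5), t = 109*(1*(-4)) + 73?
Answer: I*√374 ≈ 19.339*I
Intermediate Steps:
v = -7
H(u) = -3 - u/2 (H(u) = -(u - 1*(-6))/2 = -(u + 6)/2 = -(6 + u)/2 = -3 - u/2)
t = -363 (t = 109*(-4) + 73 = -436 + 73 = -363)
Z(q, Q) = -11 (Z(q, Q) = 7 + 9*(-2) = 7 - 18 = -11)
√(t + Z(H(13), 190)) = √(-363 - 11) = √(-374) = I*√374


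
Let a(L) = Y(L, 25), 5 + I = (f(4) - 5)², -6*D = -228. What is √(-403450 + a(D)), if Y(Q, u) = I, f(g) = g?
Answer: I*√403454 ≈ 635.18*I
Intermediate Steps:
D = 38 (D = -⅙*(-228) = 38)
I = -4 (I = -5 + (4 - 5)² = -5 + (-1)² = -5 + 1 = -4)
Y(Q, u) = -4
a(L) = -4
√(-403450 + a(D)) = √(-403450 - 4) = √(-403454) = I*√403454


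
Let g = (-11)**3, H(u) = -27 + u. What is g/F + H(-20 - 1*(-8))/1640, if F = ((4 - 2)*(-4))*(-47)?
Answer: -34336/9635 ≈ -3.5637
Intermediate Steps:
F = 376 (F = (2*(-4))*(-47) = -8*(-47) = 376)
g = -1331
g/F + H(-20 - 1*(-8))/1640 = -1331/376 + (-27 + (-20 - 1*(-8)))/1640 = -1331*1/376 + (-27 + (-20 + 8))*(1/1640) = -1331/376 + (-27 - 12)*(1/1640) = -1331/376 - 39*1/1640 = -1331/376 - 39/1640 = -34336/9635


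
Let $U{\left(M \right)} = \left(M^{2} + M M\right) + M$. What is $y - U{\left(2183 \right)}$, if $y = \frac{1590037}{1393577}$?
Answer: $- \frac{13285192316860}{1393577} \approx -9.5332 \cdot 10^{6}$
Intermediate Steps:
$U{\left(M \right)} = M + 2 M^{2}$ ($U{\left(M \right)} = \left(M^{2} + M^{2}\right) + M = 2 M^{2} + M = M + 2 M^{2}$)
$y = \frac{1590037}{1393577}$ ($y = 1590037 \cdot \frac{1}{1393577} = \frac{1590037}{1393577} \approx 1.141$)
$y - U{\left(2183 \right)} = \frac{1590037}{1393577} - 2183 \left(1 + 2 \cdot 2183\right) = \frac{1590037}{1393577} - 2183 \left(1 + 4366\right) = \frac{1590037}{1393577} - 2183 \cdot 4367 = \frac{1590037}{1393577} - 9533161 = - \frac{13285192316860}{1393577}$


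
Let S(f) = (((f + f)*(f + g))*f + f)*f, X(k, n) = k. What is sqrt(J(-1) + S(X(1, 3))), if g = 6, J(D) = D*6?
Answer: 3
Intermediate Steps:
J(D) = 6*D
S(f) = f*(f + 2*f**2*(6 + f)) (S(f) = (((f + f)*(f + 6))*f + f)*f = (((2*f)*(6 + f))*f + f)*f = ((2*f*(6 + f))*f + f)*f = (2*f**2*(6 + f) + f)*f = (f + 2*f**2*(6 + f))*f = f*(f + 2*f**2*(6 + f)))
sqrt(J(-1) + S(X(1, 3))) = sqrt(6*(-1) + 1**2*(1 + 2*1**2 + 12*1)) = sqrt(-6 + 1*(1 + 2*1 + 12)) = sqrt(-6 + 1*(1 + 2 + 12)) = sqrt(-6 + 1*15) = sqrt(-6 + 15) = sqrt(9) = 3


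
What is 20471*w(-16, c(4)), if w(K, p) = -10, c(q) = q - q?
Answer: -204710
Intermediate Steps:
c(q) = 0
20471*w(-16, c(4)) = 20471*(-10) = -204710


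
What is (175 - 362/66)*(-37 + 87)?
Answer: 279700/33 ≈ 8475.8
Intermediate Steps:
(175 - 362/66)*(-37 + 87) = (175 - 362*1/66)*50 = (175 - 181/33)*50 = (5594/33)*50 = 279700/33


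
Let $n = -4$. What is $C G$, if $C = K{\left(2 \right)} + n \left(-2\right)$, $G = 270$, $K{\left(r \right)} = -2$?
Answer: $1620$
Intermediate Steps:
$C = 6$ ($C = -2 - -8 = -2 + 8 = 6$)
$C G = 6 \cdot 270 = 1620$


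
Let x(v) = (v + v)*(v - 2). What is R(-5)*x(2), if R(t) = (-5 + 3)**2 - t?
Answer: 0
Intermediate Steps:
R(t) = 4 - t (R(t) = (-2)**2 - t = 4 - t)
x(v) = 2*v*(-2 + v) (x(v) = (2*v)*(-2 + v) = 2*v*(-2 + v))
R(-5)*x(2) = (4 - 1*(-5))*(2*2*(-2 + 2)) = (4 + 5)*(2*2*0) = 9*0 = 0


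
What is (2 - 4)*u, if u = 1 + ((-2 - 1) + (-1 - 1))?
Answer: 8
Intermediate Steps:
u = -4 (u = 1 + (-3 - 2) = 1 - 5 = -4)
(2 - 4)*u = (2 - 4)*(-4) = -2*(-4) = 8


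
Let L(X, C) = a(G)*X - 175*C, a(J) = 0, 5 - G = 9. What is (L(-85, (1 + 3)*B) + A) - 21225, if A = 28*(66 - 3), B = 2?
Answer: -20861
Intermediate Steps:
G = -4 (G = 5 - 1*9 = 5 - 9 = -4)
L(X, C) = -175*C (L(X, C) = 0*X - 175*C = 0 - 175*C = -175*C)
A = 1764 (A = 28*63 = 1764)
(L(-85, (1 + 3)*B) + A) - 21225 = (-175*(1 + 3)*2 + 1764) - 21225 = (-700*2 + 1764) - 21225 = (-175*8 + 1764) - 21225 = (-1400 + 1764) - 21225 = 364 - 21225 = -20861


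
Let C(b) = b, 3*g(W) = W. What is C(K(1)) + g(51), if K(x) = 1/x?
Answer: 18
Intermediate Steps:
g(W) = W/3
C(K(1)) + g(51) = 1/1 + (1/3)*51 = 1 + 17 = 18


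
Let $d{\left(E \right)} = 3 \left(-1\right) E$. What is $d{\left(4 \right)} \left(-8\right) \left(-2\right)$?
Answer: $-192$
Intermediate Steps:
$d{\left(E \right)} = - 3 E$
$d{\left(4 \right)} \left(-8\right) \left(-2\right) = \left(-3\right) 4 \left(-8\right) \left(-2\right) = \left(-12\right) \left(-8\right) \left(-2\right) = 96 \left(-2\right) = -192$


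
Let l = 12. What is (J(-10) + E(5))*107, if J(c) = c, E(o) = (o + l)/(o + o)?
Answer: -8881/10 ≈ -888.10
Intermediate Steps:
E(o) = (12 + o)/(2*o) (E(o) = (o + 12)/(o + o) = (12 + o)/((2*o)) = (12 + o)*(1/(2*o)) = (12 + o)/(2*o))
(J(-10) + E(5))*107 = (-10 + (1/2)*(12 + 5)/5)*107 = (-10 + (1/2)*(1/5)*17)*107 = (-10 + 17/10)*107 = -83/10*107 = -8881/10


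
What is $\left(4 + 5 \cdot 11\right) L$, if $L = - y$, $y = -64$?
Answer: $3776$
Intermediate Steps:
$L = 64$ ($L = \left(-1\right) \left(-64\right) = 64$)
$\left(4 + 5 \cdot 11\right) L = \left(4 + 5 \cdot 11\right) 64 = \left(4 + 55\right) 64 = 59 \cdot 64 = 3776$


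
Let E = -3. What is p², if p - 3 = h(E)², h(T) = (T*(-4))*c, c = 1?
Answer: 21609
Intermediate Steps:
h(T) = -4*T (h(T) = (T*(-4))*1 = -4*T*1 = -4*T)
p = 147 (p = 3 + (-4*(-3))² = 3 + 12² = 3 + 144 = 147)
p² = 147² = 21609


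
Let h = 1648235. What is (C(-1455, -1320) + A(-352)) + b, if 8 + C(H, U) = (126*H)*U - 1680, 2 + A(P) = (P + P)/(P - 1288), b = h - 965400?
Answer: 49748732813/205 ≈ 2.4268e+8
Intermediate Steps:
b = 682835 (b = 1648235 - 965400 = 682835)
A(P) = -2 + 2*P/(-1288 + P) (A(P) = -2 + (P + P)/(P - 1288) = -2 + (2*P)/(-1288 + P) = -2 + 2*P/(-1288 + P))
C(H, U) = -1688 + 126*H*U (C(H, U) = -8 + ((126*H)*U - 1680) = -8 + (126*H*U - 1680) = -8 + (-1680 + 126*H*U) = -1688 + 126*H*U)
(C(-1455, -1320) + A(-352)) + b = ((-1688 + 126*(-1455)*(-1320)) + 2576/(-1288 - 352)) + 682835 = ((-1688 + 241995600) + 2576/(-1640)) + 682835 = (241993912 + 2576*(-1/1640)) + 682835 = (241993912 - 322/205) + 682835 = 49608751638/205 + 682835 = 49748732813/205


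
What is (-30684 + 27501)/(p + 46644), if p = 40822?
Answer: -3183/87466 ≈ -0.036391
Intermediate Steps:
(-30684 + 27501)/(p + 46644) = (-30684 + 27501)/(40822 + 46644) = -3183/87466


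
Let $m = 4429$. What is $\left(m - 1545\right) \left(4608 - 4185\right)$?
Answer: $1219932$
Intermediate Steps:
$\left(m - 1545\right) \left(4608 - 4185\right) = \left(4429 - 1545\right) \left(4608 - 4185\right) = 2884 \cdot 423 = 1219932$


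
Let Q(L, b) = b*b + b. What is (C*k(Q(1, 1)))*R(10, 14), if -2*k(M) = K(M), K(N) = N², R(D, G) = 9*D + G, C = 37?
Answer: -7696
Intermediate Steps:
R(D, G) = G + 9*D
Q(L, b) = b + b² (Q(L, b) = b² + b = b + b²)
k(M) = -M²/2
(C*k(Q(1, 1)))*R(10, 14) = (37*(-(1 + 1)²/2))*(14 + 9*10) = (37*(-(1*2)²/2))*(14 + 90) = (37*(-½*2²))*104 = (37*(-½*4))*104 = (37*(-2))*104 = -74*104 = -7696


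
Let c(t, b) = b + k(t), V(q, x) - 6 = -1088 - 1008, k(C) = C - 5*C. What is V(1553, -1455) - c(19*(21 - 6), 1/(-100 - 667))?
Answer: -728649/767 ≈ -950.00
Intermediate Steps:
k(C) = -4*C
V(q, x) = -2090 (V(q, x) = 6 + (-1088 - 1008) = 6 - 2096 = -2090)
c(t, b) = b - 4*t
V(1553, -1455) - c(19*(21 - 6), 1/(-100 - 667)) = -2090 - (1/(-100 - 667) - 76*(21 - 6)) = -2090 - (1/(-767) - 76*15) = -2090 - (-1/767 - 4*285) = -2090 - (-1/767 - 1140) = -2090 - 1*(-874381/767) = -2090 + 874381/767 = -728649/767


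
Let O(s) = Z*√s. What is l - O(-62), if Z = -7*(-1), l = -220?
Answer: -220 - 7*I*√62 ≈ -220.0 - 55.118*I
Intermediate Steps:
Z = 7
O(s) = 7*√s
l - O(-62) = -220 - 7*√(-62) = -220 - 7*I*√62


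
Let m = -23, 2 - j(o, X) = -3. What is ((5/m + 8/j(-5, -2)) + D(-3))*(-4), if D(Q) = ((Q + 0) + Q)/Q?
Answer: -1556/115 ≈ -13.530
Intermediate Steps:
j(o, X) = 5 (j(o, X) = 2 - 1*(-3) = 2 + 3 = 5)
D(Q) = 2 (D(Q) = (Q + Q)/Q = (2*Q)/Q = 2)
((5/m + 8/j(-5, -2)) + D(-3))*(-4) = ((5/(-23) + 8/5) + 2)*(-4) = ((5*(-1/23) + 8*(⅕)) + 2)*(-4) = ((-5/23 + 8/5) + 2)*(-4) = (159/115 + 2)*(-4) = (389/115)*(-4) = -1556/115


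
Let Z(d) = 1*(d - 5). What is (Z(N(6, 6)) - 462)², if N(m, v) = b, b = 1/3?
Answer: 1960000/9 ≈ 2.1778e+5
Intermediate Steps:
b = ⅓ ≈ 0.33333
N(m, v) = ⅓
Z(d) = -5 + d (Z(d) = 1*(-5 + d) = -5 + d)
(Z(N(6, 6)) - 462)² = ((-5 + ⅓) - 462)² = (-14/3 - 462)² = (-1400/3)² = 1960000/9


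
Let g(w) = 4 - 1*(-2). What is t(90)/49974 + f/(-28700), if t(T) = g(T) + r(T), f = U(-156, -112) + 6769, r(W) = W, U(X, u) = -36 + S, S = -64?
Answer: -55086901/239042300 ≈ -0.23045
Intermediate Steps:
U(X, u) = -100 (U(X, u) = -36 - 64 = -100)
g(w) = 6 (g(w) = 4 + 2 = 6)
f = 6669 (f = -100 + 6769 = 6669)
t(T) = 6 + T
t(90)/49974 + f/(-28700) = (6 + 90)/49974 + 6669/(-28700) = 96*(1/49974) + 6669*(-1/28700) = 16/8329 - 6669/28700 = -55086901/239042300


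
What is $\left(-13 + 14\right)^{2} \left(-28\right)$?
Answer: $-28$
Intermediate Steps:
$\left(-13 + 14\right)^{2} \left(-28\right) = 1^{2} \left(-28\right) = 1 \left(-28\right) = -28$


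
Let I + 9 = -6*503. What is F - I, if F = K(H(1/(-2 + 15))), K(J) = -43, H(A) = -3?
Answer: 2984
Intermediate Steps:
F = -43
I = -3027 (I = -9 - 6*503 = -9 - 3018 = -3027)
F - I = -43 - 1*(-3027) = -43 + 3027 = 2984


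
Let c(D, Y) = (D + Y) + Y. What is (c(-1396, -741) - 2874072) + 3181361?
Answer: 304411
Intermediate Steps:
c(D, Y) = D + 2*Y
(c(-1396, -741) - 2874072) + 3181361 = ((-1396 + 2*(-741)) - 2874072) + 3181361 = ((-1396 - 1482) - 2874072) + 3181361 = (-2878 - 2874072) + 3181361 = -2876950 + 3181361 = 304411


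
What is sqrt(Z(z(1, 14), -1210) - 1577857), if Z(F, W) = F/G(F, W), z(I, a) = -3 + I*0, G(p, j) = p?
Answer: 8*I*sqrt(24654) ≈ 1256.1*I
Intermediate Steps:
z(I, a) = -3 (z(I, a) = -3 + 0 = -3)
Z(F, W) = 1 (Z(F, W) = F/F = 1)
sqrt(Z(z(1, 14), -1210) - 1577857) = sqrt(1 - 1577857) = sqrt(-1577856) = 8*I*sqrt(24654)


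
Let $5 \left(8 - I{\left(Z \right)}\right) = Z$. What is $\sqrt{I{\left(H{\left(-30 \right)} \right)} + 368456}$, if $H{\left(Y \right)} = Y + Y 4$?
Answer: $\sqrt{368494} \approx 607.04$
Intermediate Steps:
$H{\left(Y \right)} = 5 Y$ ($H{\left(Y \right)} = Y + 4 Y = 5 Y$)
$I{\left(Z \right)} = 8 - \frac{Z}{5}$
$\sqrt{I{\left(H{\left(-30 \right)} \right)} + 368456} = \sqrt{\left(8 - \frac{5 \left(-30\right)}{5}\right) + 368456} = \sqrt{\left(8 - -30\right) + 368456} = \sqrt{\left(8 + 30\right) + 368456} = \sqrt{38 + 368456} = \sqrt{368494}$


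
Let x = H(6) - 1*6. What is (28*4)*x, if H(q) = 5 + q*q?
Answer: 3920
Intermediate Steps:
H(q) = 5 + q**2
x = 35 (x = (5 + 6**2) - 1*6 = (5 + 36) - 6 = 41 - 6 = 35)
(28*4)*x = (28*4)*35 = 112*35 = 3920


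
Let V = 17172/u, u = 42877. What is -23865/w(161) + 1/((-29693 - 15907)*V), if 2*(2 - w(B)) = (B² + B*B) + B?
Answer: 235046681603/256084675200 ≈ 0.91785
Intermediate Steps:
V = 324/809 (V = 17172/42877 = 17172*(1/42877) = 324/809 ≈ 0.40049)
w(B) = 2 - B² - B/2 (w(B) = 2 - ((B² + B*B) + B)/2 = 2 - ((B² + B²) + B)/2 = 2 - (2*B² + B)/2 = 2 - (B + 2*B²)/2 = 2 + (-B² - B/2) = 2 - B² - B/2)
-23865/w(161) + 1/((-29693 - 15907)*V) = -23865/(2 - 1*161² - ½*161) + 1/((-29693 - 15907)*(324/809)) = -23865/(2 - 1*25921 - 161/2) + (809/324)/(-45600) = -23865/(2 - 25921 - 161/2) - 1/45600*809/324 = -23865/(-51999/2) - 809/14774400 = -23865*(-2/51999) - 809/14774400 = 15910/17333 - 809/14774400 = 235046681603/256084675200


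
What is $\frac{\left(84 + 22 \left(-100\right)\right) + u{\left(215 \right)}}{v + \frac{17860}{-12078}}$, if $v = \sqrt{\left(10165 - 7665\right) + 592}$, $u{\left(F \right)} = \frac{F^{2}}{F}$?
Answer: $- \frac{51258820635}{56342007016} - \frac{69328559421 \sqrt{773}}{56342007016} \approx -35.121$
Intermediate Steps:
$u{\left(F \right)} = F$
$v = 2 \sqrt{773}$ ($v = \sqrt{\left(10165 - 7665\right) + 592} = \sqrt{2500 + 592} = \sqrt{3092} = 2 \sqrt{773} \approx 55.606$)
$\frac{\left(84 + 22 \left(-100\right)\right) + u{\left(215 \right)}}{v + \frac{17860}{-12078}} = \frac{\left(84 + 22 \left(-100\right)\right) + 215}{2 \sqrt{773} + \frac{17860}{-12078}} = \frac{\left(84 - 2200\right) + 215}{2 \sqrt{773} + 17860 \left(- \frac{1}{12078}\right)} = \frac{-2116 + 215}{2 \sqrt{773} - \frac{8930}{6039}} = - \frac{1901}{- \frac{8930}{6039} + 2 \sqrt{773}}$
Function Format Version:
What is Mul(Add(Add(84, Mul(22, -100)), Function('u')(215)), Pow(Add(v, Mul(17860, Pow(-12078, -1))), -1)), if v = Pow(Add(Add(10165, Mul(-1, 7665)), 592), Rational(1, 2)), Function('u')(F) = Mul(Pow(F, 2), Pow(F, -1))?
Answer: Add(Rational(-51258820635, 56342007016), Mul(Rational(-69328559421, 56342007016), Pow(773, Rational(1, 2)))) ≈ -35.121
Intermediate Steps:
Function('u')(F) = F
v = Mul(2, Pow(773, Rational(1, 2))) (v = Pow(Add(Add(10165, -7665), 592), Rational(1, 2)) = Pow(Add(2500, 592), Rational(1, 2)) = Pow(3092, Rational(1, 2)) = Mul(2, Pow(773, Rational(1, 2))) ≈ 55.606)
Mul(Add(Add(84, Mul(22, -100)), Function('u')(215)), Pow(Add(v, Mul(17860, Pow(-12078, -1))), -1)) = Mul(Add(Add(84, Mul(22, -100)), 215), Pow(Add(Mul(2, Pow(773, Rational(1, 2))), Mul(17860, Pow(-12078, -1))), -1)) = Mul(Add(Add(84, -2200), 215), Pow(Add(Mul(2, Pow(773, Rational(1, 2))), Mul(17860, Rational(-1, 12078))), -1)) = Mul(Add(-2116, 215), Pow(Add(Mul(2, Pow(773, Rational(1, 2))), Rational(-8930, 6039)), -1)) = Mul(-1901, Pow(Add(Rational(-8930, 6039), Mul(2, Pow(773, Rational(1, 2)))), -1))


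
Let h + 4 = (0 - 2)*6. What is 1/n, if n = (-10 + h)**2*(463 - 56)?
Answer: 1/275132 ≈ 3.6346e-6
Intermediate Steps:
h = -16 (h = -4 + (0 - 2)*6 = -4 - 2*6 = -4 - 12 = -16)
n = 275132 (n = (-10 - 16)**2*(463 - 56) = (-26)**2*407 = 676*407 = 275132)
1/n = 1/275132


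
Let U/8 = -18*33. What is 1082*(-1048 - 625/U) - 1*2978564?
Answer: -9770961875/2376 ≈ -4.1124e+6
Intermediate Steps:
U = -4752 (U = 8*(-18*33) = 8*(-594) = -4752)
1082*(-1048 - 625/U) - 1*2978564 = 1082*(-1048 - 625/(-4752)) - 1*2978564 = 1082*(-1048 - 625*(-1/4752)) - 2978564 = 1082*(-1048 + 625/4752) - 2978564 = 1082*(-4979471/4752) - 2978564 = -2693893811/2376 - 2978564 = -9770961875/2376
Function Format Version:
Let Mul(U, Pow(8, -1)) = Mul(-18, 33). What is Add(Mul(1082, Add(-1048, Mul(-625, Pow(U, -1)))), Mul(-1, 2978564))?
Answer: Rational(-9770961875, 2376) ≈ -4.1124e+6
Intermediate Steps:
U = -4752 (U = Mul(8, Mul(-18, 33)) = Mul(8, -594) = -4752)
Add(Mul(1082, Add(-1048, Mul(-625, Pow(U, -1)))), Mul(-1, 2978564)) = Add(Mul(1082, Add(-1048, Mul(-625, Pow(-4752, -1)))), Mul(-1, 2978564)) = Add(Mul(1082, Add(-1048, Mul(-625, Rational(-1, 4752)))), -2978564) = Add(Mul(1082, Add(-1048, Rational(625, 4752))), -2978564) = Add(Mul(1082, Rational(-4979471, 4752)), -2978564) = Add(Rational(-2693893811, 2376), -2978564) = Rational(-9770961875, 2376)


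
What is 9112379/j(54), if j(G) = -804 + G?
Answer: -9112379/750 ≈ -12150.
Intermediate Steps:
9112379/j(54) = 9112379/(-804 + 54) = 9112379/(-750) = 9112379*(-1/750) = -9112379/750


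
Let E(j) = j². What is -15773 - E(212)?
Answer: -60717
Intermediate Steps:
-15773 - E(212) = -15773 - 1*212² = -15773 - 1*44944 = -15773 - 44944 = -60717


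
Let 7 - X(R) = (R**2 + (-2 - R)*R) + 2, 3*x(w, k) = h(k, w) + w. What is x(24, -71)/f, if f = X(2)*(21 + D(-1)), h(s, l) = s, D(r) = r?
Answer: -47/540 ≈ -0.087037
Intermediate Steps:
x(w, k) = k/3 + w/3 (x(w, k) = (k + w)/3 = k/3 + w/3)
X(R) = 5 - R**2 - R*(-2 - R) (X(R) = 7 - ((R**2 + (-2 - R)*R) + 2) = 7 - ((R**2 + R*(-2 - R)) + 2) = 7 - (2 + R**2 + R*(-2 - R)) = 7 + (-2 - R**2 - R*(-2 - R)) = 5 - R**2 - R*(-2 - R))
f = 180 (f = (5 + 2*2)*(21 - 1) = (5 + 4)*20 = 9*20 = 180)
x(24, -71)/f = ((1/3)*(-71) + (1/3)*24)/180 = (-71/3 + 8)*(1/180) = -47/3*1/180 = -47/540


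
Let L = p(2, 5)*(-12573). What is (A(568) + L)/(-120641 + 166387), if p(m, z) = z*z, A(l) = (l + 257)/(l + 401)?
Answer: -50763350/7387979 ≈ -6.8711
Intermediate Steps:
A(l) = (257 + l)/(401 + l)
p(m, z) = z²
L = -314325 (L = 5²*(-12573) = 25*(-12573) = -314325)
(A(568) + L)/(-120641 + 166387) = ((257 + 568)/(401 + 568) - 314325)/(-120641 + 166387) = (825/969 - 314325)/45746 = ((1/969)*825 - 314325)*(1/45746) = (275/323 - 314325)*(1/45746) = -101526700/323*1/45746 = -50763350/7387979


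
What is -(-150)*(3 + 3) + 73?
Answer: 973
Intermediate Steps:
-(-150)*(3 + 3) + 73 = -(-150)*6 + 73 = -150*(-6) + 73 = 900 + 73 = 973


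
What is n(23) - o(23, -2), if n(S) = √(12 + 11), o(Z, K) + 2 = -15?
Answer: 17 + √23 ≈ 21.796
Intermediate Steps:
o(Z, K) = -17 (o(Z, K) = -2 - 15 = -17)
n(S) = √23
n(23) - o(23, -2) = √23 - 1*(-17) = √23 + 17 = 17 + √23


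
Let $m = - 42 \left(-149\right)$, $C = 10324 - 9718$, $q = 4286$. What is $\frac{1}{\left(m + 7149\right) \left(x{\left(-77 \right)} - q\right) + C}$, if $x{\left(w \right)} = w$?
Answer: $- \frac{1}{58494135} \approx -1.7096 \cdot 10^{-8}$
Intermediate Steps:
$C = 606$
$m = 6258$ ($m = \left(-1\right) \left(-6258\right) = 6258$)
$\frac{1}{\left(m + 7149\right) \left(x{\left(-77 \right)} - q\right) + C} = \frac{1}{\left(6258 + 7149\right) \left(-77 - 4286\right) + 606} = \frac{1}{13407 \left(-77 - 4286\right) + 606} = \frac{1}{13407 \left(-4363\right) + 606} = \frac{1}{-58494741 + 606} = \frac{1}{-58494135} = - \frac{1}{58494135}$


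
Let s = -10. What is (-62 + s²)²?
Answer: 1444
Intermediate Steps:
(-62 + s²)² = (-62 + (-10)²)² = (-62 + 100)² = 38² = 1444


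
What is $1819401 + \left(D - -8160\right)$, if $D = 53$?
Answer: $1827614$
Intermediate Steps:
$1819401 + \left(D - -8160\right) = 1819401 + \left(53 - -8160\right) = 1819401 + \left(53 + 8160\right) = 1819401 + 8213 = 1827614$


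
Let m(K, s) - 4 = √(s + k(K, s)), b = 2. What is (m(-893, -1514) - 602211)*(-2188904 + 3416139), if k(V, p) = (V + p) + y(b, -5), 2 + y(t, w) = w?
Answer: -739049507645 + 2454470*I*√982 ≈ -7.3905e+11 + 7.6915e+7*I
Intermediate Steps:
y(t, w) = -2 + w
k(V, p) = -7 + V + p (k(V, p) = (V + p) + (-2 - 5) = (V + p) - 7 = -7 + V + p)
m(K, s) = 4 + √(-7 + K + 2*s) (m(K, s) = 4 + √(s + (-7 + K + s)) = 4 + √(-7 + K + 2*s))
(m(-893, -1514) - 602211)*(-2188904 + 3416139) = ((4 + √(-7 - 893 + 2*(-1514))) - 602211)*(-2188904 + 3416139) = ((4 + √(-7 - 893 - 3028)) - 602211)*1227235 = ((4 + √(-3928)) - 602211)*1227235 = ((4 + 2*I*√982) - 602211)*1227235 = (-602207 + 2*I*√982)*1227235 = -739049507645 + 2454470*I*√982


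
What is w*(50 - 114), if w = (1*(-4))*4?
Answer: 1024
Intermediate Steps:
w = -16 (w = -4*4 = -16)
w*(50 - 114) = -16*(50 - 114) = -16*(-64) = 1024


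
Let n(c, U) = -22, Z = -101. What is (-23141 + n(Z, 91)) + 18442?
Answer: -4721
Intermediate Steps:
(-23141 + n(Z, 91)) + 18442 = (-23141 - 22) + 18442 = -23163 + 18442 = -4721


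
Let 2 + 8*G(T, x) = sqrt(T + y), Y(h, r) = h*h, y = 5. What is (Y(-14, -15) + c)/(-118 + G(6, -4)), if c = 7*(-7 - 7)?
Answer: -67424/81355 - 784*sqrt(11)/894905 ≈ -0.83167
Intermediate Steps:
Y(h, r) = h**2
c = -98 (c = 7*(-14) = -98)
G(T, x) = -1/4 + sqrt(5 + T)/8 (G(T, x) = -1/4 + sqrt(T + 5)/8 = -1/4 + sqrt(5 + T)/8)
(Y(-14, -15) + c)/(-118 + G(6, -4)) = ((-14)**2 - 98)/(-118 + (-1/4 + sqrt(5 + 6)/8)) = (196 - 98)/(-118 + (-1/4 + sqrt(11)/8)) = 98/(-473/4 + sqrt(11)/8)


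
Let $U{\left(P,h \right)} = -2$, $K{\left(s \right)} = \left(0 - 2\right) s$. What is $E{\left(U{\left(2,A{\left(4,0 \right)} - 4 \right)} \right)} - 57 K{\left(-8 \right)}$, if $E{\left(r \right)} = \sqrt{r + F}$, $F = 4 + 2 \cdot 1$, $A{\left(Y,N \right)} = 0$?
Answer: $-910$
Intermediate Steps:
$K{\left(s \right)} = - 2 s$
$F = 6$ ($F = 4 + 2 = 6$)
$E{\left(r \right)} = \sqrt{6 + r}$ ($E{\left(r \right)} = \sqrt{r + 6} = \sqrt{6 + r}$)
$E{\left(U{\left(2,A{\left(4,0 \right)} - 4 \right)} \right)} - 57 K{\left(-8 \right)} = \sqrt{6 - 2} - 57 \left(\left(-2\right) \left(-8\right)\right) = \sqrt{4} - 912 = 2 - 912 = -910$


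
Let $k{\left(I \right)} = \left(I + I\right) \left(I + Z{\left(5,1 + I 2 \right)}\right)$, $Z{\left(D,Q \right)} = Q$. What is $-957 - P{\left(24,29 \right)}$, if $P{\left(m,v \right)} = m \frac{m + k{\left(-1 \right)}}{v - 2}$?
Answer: $- \frac{8837}{9} \approx -981.89$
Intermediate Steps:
$k{\left(I \right)} = 2 I \left(1 + 3 I\right)$ ($k{\left(I \right)} = \left(I + I\right) \left(I + \left(1 + I 2\right)\right) = 2 I \left(I + \left(1 + 2 I\right)\right) = 2 I \left(1 + 3 I\right)$)
$P{\left(m,v \right)} = \frac{m \left(4 + m\right)}{-2 + v}$ ($P{\left(m,v \right)} = m \frac{m + 2 \left(-1\right) \left(1 + 3 \left(-1\right)\right)}{v - 2} = m \frac{m + 2 \left(-1\right) \left(1 - 3\right)}{-2 + v} = m \frac{m + 2 \left(-1\right) \left(-2\right)}{-2 + v} = m \frac{m + 4}{-2 + v} = m \frac{4 + m}{-2 + v} = \frac{m \left(4 + m\right)}{-2 + v}$)
$-957 - P{\left(24,29 \right)} = -957 - \frac{24 \left(4 + 24\right)}{-2 + 29} = -957 - 24 \cdot \frac{1}{27} \cdot 28 = -957 - \frac{224}{9} = - \frac{8837}{9}$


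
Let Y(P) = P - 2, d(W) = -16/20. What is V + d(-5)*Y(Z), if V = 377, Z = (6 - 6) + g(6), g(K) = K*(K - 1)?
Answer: 1773/5 ≈ 354.60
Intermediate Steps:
g(K) = K*(-1 + K)
d(W) = -⅘ (d(W) = -16*1/20 = -⅘)
Z = 30 (Z = (6 - 6) + 6*(-1 + 6) = 0 + 6*5 = 0 + 30 = 30)
Y(P) = -2 + P
V + d(-5)*Y(Z) = 377 - 4*(-2 + 30)/5 = 377 - ⅘*28 = 377 - 112/5 = 1773/5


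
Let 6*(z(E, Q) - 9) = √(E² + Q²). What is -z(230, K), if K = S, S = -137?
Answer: -9 - √71669/6 ≈ -53.618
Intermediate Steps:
K = -137
z(E, Q) = 9 + √(E² + Q²)/6
-z(230, K) = -(9 + √(230² + (-137)²)/6) = -(9 + √(52900 + 18769)/6) = -(9 + √71669/6) = -9 - √71669/6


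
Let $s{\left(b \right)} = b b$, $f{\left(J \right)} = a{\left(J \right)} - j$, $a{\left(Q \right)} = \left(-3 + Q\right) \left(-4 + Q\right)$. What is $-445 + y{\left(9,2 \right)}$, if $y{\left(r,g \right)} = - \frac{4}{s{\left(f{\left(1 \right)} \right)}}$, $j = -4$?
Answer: $- \frac{11126}{25} \approx -445.04$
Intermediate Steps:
$a{\left(Q \right)} = \left(-4 + Q\right) \left(-3 + Q\right)$
$f{\left(J \right)} = 16 + J^{2} - 7 J$ ($f{\left(J \right)} = \left(12 + J^{2} - 7 J\right) - -4 = \left(12 + J^{2} - 7 J\right) + 4 = 16 + J^{2} - 7 J$)
$s{\left(b \right)} = b^{2}$
$y{\left(r,g \right)} = - \frac{1}{25}$ ($y{\left(r,g \right)} = - \frac{4}{\left(16 + 1^{2} - 7\right)^{2}} = - \frac{4}{\left(16 + 1 - 7\right)^{2}} = - \frac{4}{10^{2}} = - \frac{4}{100} = \left(-4\right) \frac{1}{100} = - \frac{1}{25}$)
$-445 + y{\left(9,2 \right)} = -445 - \frac{1}{25} = - \frac{11126}{25}$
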